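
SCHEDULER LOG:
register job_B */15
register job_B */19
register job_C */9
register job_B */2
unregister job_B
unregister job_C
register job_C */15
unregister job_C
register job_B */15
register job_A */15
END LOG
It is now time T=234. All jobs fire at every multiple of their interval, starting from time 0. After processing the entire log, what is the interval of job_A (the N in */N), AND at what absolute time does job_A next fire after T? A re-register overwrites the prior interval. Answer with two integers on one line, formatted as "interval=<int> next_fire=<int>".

Answer: interval=15 next_fire=240

Derivation:
Op 1: register job_B */15 -> active={job_B:*/15}
Op 2: register job_B */19 -> active={job_B:*/19}
Op 3: register job_C */9 -> active={job_B:*/19, job_C:*/9}
Op 4: register job_B */2 -> active={job_B:*/2, job_C:*/9}
Op 5: unregister job_B -> active={job_C:*/9}
Op 6: unregister job_C -> active={}
Op 7: register job_C */15 -> active={job_C:*/15}
Op 8: unregister job_C -> active={}
Op 9: register job_B */15 -> active={job_B:*/15}
Op 10: register job_A */15 -> active={job_A:*/15, job_B:*/15}
Final interval of job_A = 15
Next fire of job_A after T=234: (234//15+1)*15 = 240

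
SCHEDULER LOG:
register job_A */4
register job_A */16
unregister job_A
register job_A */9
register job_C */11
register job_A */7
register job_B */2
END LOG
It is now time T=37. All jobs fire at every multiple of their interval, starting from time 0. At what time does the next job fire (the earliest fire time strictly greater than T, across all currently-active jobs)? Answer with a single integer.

Answer: 38

Derivation:
Op 1: register job_A */4 -> active={job_A:*/4}
Op 2: register job_A */16 -> active={job_A:*/16}
Op 3: unregister job_A -> active={}
Op 4: register job_A */9 -> active={job_A:*/9}
Op 5: register job_C */11 -> active={job_A:*/9, job_C:*/11}
Op 6: register job_A */7 -> active={job_A:*/7, job_C:*/11}
Op 7: register job_B */2 -> active={job_A:*/7, job_B:*/2, job_C:*/11}
  job_A: interval 7, next fire after T=37 is 42
  job_B: interval 2, next fire after T=37 is 38
  job_C: interval 11, next fire after T=37 is 44
Earliest fire time = 38 (job job_B)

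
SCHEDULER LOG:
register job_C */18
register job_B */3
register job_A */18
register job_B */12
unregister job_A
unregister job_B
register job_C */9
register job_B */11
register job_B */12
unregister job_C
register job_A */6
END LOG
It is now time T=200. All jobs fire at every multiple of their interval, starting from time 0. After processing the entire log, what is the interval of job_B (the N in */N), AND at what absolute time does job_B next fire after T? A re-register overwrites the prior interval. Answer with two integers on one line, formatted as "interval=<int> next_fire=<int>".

Answer: interval=12 next_fire=204

Derivation:
Op 1: register job_C */18 -> active={job_C:*/18}
Op 2: register job_B */3 -> active={job_B:*/3, job_C:*/18}
Op 3: register job_A */18 -> active={job_A:*/18, job_B:*/3, job_C:*/18}
Op 4: register job_B */12 -> active={job_A:*/18, job_B:*/12, job_C:*/18}
Op 5: unregister job_A -> active={job_B:*/12, job_C:*/18}
Op 6: unregister job_B -> active={job_C:*/18}
Op 7: register job_C */9 -> active={job_C:*/9}
Op 8: register job_B */11 -> active={job_B:*/11, job_C:*/9}
Op 9: register job_B */12 -> active={job_B:*/12, job_C:*/9}
Op 10: unregister job_C -> active={job_B:*/12}
Op 11: register job_A */6 -> active={job_A:*/6, job_B:*/12}
Final interval of job_B = 12
Next fire of job_B after T=200: (200//12+1)*12 = 204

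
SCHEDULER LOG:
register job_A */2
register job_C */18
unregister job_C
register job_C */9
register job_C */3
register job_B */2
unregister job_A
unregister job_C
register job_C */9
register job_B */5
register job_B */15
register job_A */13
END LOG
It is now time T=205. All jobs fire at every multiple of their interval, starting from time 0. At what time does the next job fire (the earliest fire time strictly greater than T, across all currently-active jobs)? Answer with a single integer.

Answer: 207

Derivation:
Op 1: register job_A */2 -> active={job_A:*/2}
Op 2: register job_C */18 -> active={job_A:*/2, job_C:*/18}
Op 3: unregister job_C -> active={job_A:*/2}
Op 4: register job_C */9 -> active={job_A:*/2, job_C:*/9}
Op 5: register job_C */3 -> active={job_A:*/2, job_C:*/3}
Op 6: register job_B */2 -> active={job_A:*/2, job_B:*/2, job_C:*/3}
Op 7: unregister job_A -> active={job_B:*/2, job_C:*/3}
Op 8: unregister job_C -> active={job_B:*/2}
Op 9: register job_C */9 -> active={job_B:*/2, job_C:*/9}
Op 10: register job_B */5 -> active={job_B:*/5, job_C:*/9}
Op 11: register job_B */15 -> active={job_B:*/15, job_C:*/9}
Op 12: register job_A */13 -> active={job_A:*/13, job_B:*/15, job_C:*/9}
  job_A: interval 13, next fire after T=205 is 208
  job_B: interval 15, next fire after T=205 is 210
  job_C: interval 9, next fire after T=205 is 207
Earliest fire time = 207 (job job_C)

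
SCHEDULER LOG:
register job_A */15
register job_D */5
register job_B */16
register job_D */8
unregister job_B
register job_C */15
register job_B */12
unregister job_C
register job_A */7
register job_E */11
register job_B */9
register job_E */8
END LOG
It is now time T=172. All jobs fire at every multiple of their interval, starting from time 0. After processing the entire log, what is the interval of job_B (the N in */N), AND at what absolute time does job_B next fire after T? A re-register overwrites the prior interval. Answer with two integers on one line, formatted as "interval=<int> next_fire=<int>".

Op 1: register job_A */15 -> active={job_A:*/15}
Op 2: register job_D */5 -> active={job_A:*/15, job_D:*/5}
Op 3: register job_B */16 -> active={job_A:*/15, job_B:*/16, job_D:*/5}
Op 4: register job_D */8 -> active={job_A:*/15, job_B:*/16, job_D:*/8}
Op 5: unregister job_B -> active={job_A:*/15, job_D:*/8}
Op 6: register job_C */15 -> active={job_A:*/15, job_C:*/15, job_D:*/8}
Op 7: register job_B */12 -> active={job_A:*/15, job_B:*/12, job_C:*/15, job_D:*/8}
Op 8: unregister job_C -> active={job_A:*/15, job_B:*/12, job_D:*/8}
Op 9: register job_A */7 -> active={job_A:*/7, job_B:*/12, job_D:*/8}
Op 10: register job_E */11 -> active={job_A:*/7, job_B:*/12, job_D:*/8, job_E:*/11}
Op 11: register job_B */9 -> active={job_A:*/7, job_B:*/9, job_D:*/8, job_E:*/11}
Op 12: register job_E */8 -> active={job_A:*/7, job_B:*/9, job_D:*/8, job_E:*/8}
Final interval of job_B = 9
Next fire of job_B after T=172: (172//9+1)*9 = 180

Answer: interval=9 next_fire=180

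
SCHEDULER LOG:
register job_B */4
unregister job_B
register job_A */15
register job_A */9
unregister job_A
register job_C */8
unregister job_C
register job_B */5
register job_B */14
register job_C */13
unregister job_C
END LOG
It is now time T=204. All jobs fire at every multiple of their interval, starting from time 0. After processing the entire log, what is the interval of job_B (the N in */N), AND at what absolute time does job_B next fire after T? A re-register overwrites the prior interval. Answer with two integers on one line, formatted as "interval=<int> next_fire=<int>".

Op 1: register job_B */4 -> active={job_B:*/4}
Op 2: unregister job_B -> active={}
Op 3: register job_A */15 -> active={job_A:*/15}
Op 4: register job_A */9 -> active={job_A:*/9}
Op 5: unregister job_A -> active={}
Op 6: register job_C */8 -> active={job_C:*/8}
Op 7: unregister job_C -> active={}
Op 8: register job_B */5 -> active={job_B:*/5}
Op 9: register job_B */14 -> active={job_B:*/14}
Op 10: register job_C */13 -> active={job_B:*/14, job_C:*/13}
Op 11: unregister job_C -> active={job_B:*/14}
Final interval of job_B = 14
Next fire of job_B after T=204: (204//14+1)*14 = 210

Answer: interval=14 next_fire=210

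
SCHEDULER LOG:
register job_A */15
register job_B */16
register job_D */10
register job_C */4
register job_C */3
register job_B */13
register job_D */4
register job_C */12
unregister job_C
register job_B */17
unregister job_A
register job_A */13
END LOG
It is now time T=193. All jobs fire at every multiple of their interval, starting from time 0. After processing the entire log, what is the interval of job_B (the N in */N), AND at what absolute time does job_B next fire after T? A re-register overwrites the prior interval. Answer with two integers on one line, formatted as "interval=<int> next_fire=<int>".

Op 1: register job_A */15 -> active={job_A:*/15}
Op 2: register job_B */16 -> active={job_A:*/15, job_B:*/16}
Op 3: register job_D */10 -> active={job_A:*/15, job_B:*/16, job_D:*/10}
Op 4: register job_C */4 -> active={job_A:*/15, job_B:*/16, job_C:*/4, job_D:*/10}
Op 5: register job_C */3 -> active={job_A:*/15, job_B:*/16, job_C:*/3, job_D:*/10}
Op 6: register job_B */13 -> active={job_A:*/15, job_B:*/13, job_C:*/3, job_D:*/10}
Op 7: register job_D */4 -> active={job_A:*/15, job_B:*/13, job_C:*/3, job_D:*/4}
Op 8: register job_C */12 -> active={job_A:*/15, job_B:*/13, job_C:*/12, job_D:*/4}
Op 9: unregister job_C -> active={job_A:*/15, job_B:*/13, job_D:*/4}
Op 10: register job_B */17 -> active={job_A:*/15, job_B:*/17, job_D:*/4}
Op 11: unregister job_A -> active={job_B:*/17, job_D:*/4}
Op 12: register job_A */13 -> active={job_A:*/13, job_B:*/17, job_D:*/4}
Final interval of job_B = 17
Next fire of job_B after T=193: (193//17+1)*17 = 204

Answer: interval=17 next_fire=204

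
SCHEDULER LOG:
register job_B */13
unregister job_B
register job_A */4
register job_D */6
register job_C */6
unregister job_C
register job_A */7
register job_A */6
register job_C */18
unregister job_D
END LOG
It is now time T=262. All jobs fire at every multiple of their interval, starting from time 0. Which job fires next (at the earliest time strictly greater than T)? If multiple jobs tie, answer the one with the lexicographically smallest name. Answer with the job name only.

Answer: job_A

Derivation:
Op 1: register job_B */13 -> active={job_B:*/13}
Op 2: unregister job_B -> active={}
Op 3: register job_A */4 -> active={job_A:*/4}
Op 4: register job_D */6 -> active={job_A:*/4, job_D:*/6}
Op 5: register job_C */6 -> active={job_A:*/4, job_C:*/6, job_D:*/6}
Op 6: unregister job_C -> active={job_A:*/4, job_D:*/6}
Op 7: register job_A */7 -> active={job_A:*/7, job_D:*/6}
Op 8: register job_A */6 -> active={job_A:*/6, job_D:*/6}
Op 9: register job_C */18 -> active={job_A:*/6, job_C:*/18, job_D:*/6}
Op 10: unregister job_D -> active={job_A:*/6, job_C:*/18}
  job_A: interval 6, next fire after T=262 is 264
  job_C: interval 18, next fire after T=262 is 270
Earliest = 264, winner (lex tiebreak) = job_A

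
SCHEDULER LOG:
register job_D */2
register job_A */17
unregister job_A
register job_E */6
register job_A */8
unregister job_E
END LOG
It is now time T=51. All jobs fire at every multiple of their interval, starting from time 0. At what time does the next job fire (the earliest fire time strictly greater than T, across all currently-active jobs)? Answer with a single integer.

Answer: 52

Derivation:
Op 1: register job_D */2 -> active={job_D:*/2}
Op 2: register job_A */17 -> active={job_A:*/17, job_D:*/2}
Op 3: unregister job_A -> active={job_D:*/2}
Op 4: register job_E */6 -> active={job_D:*/2, job_E:*/6}
Op 5: register job_A */8 -> active={job_A:*/8, job_D:*/2, job_E:*/6}
Op 6: unregister job_E -> active={job_A:*/8, job_D:*/2}
  job_A: interval 8, next fire after T=51 is 56
  job_D: interval 2, next fire after T=51 is 52
Earliest fire time = 52 (job job_D)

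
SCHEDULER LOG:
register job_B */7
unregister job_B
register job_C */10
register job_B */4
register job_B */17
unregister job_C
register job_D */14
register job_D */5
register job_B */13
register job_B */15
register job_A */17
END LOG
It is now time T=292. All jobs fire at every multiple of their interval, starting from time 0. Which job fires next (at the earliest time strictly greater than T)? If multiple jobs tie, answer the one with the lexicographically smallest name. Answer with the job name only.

Op 1: register job_B */7 -> active={job_B:*/7}
Op 2: unregister job_B -> active={}
Op 3: register job_C */10 -> active={job_C:*/10}
Op 4: register job_B */4 -> active={job_B:*/4, job_C:*/10}
Op 5: register job_B */17 -> active={job_B:*/17, job_C:*/10}
Op 6: unregister job_C -> active={job_B:*/17}
Op 7: register job_D */14 -> active={job_B:*/17, job_D:*/14}
Op 8: register job_D */5 -> active={job_B:*/17, job_D:*/5}
Op 9: register job_B */13 -> active={job_B:*/13, job_D:*/5}
Op 10: register job_B */15 -> active={job_B:*/15, job_D:*/5}
Op 11: register job_A */17 -> active={job_A:*/17, job_B:*/15, job_D:*/5}
  job_A: interval 17, next fire after T=292 is 306
  job_B: interval 15, next fire after T=292 is 300
  job_D: interval 5, next fire after T=292 is 295
Earliest = 295, winner (lex tiebreak) = job_D

Answer: job_D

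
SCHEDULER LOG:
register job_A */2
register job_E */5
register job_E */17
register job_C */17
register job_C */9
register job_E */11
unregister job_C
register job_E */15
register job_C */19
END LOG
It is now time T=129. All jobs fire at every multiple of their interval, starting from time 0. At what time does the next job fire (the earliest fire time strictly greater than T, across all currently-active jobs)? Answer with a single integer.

Op 1: register job_A */2 -> active={job_A:*/2}
Op 2: register job_E */5 -> active={job_A:*/2, job_E:*/5}
Op 3: register job_E */17 -> active={job_A:*/2, job_E:*/17}
Op 4: register job_C */17 -> active={job_A:*/2, job_C:*/17, job_E:*/17}
Op 5: register job_C */9 -> active={job_A:*/2, job_C:*/9, job_E:*/17}
Op 6: register job_E */11 -> active={job_A:*/2, job_C:*/9, job_E:*/11}
Op 7: unregister job_C -> active={job_A:*/2, job_E:*/11}
Op 8: register job_E */15 -> active={job_A:*/2, job_E:*/15}
Op 9: register job_C */19 -> active={job_A:*/2, job_C:*/19, job_E:*/15}
  job_A: interval 2, next fire after T=129 is 130
  job_C: interval 19, next fire after T=129 is 133
  job_E: interval 15, next fire after T=129 is 135
Earliest fire time = 130 (job job_A)

Answer: 130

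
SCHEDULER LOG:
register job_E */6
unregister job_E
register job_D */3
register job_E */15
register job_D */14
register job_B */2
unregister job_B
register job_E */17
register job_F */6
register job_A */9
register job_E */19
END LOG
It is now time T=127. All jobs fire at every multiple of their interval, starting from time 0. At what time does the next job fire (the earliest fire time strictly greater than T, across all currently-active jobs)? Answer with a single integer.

Answer: 132

Derivation:
Op 1: register job_E */6 -> active={job_E:*/6}
Op 2: unregister job_E -> active={}
Op 3: register job_D */3 -> active={job_D:*/3}
Op 4: register job_E */15 -> active={job_D:*/3, job_E:*/15}
Op 5: register job_D */14 -> active={job_D:*/14, job_E:*/15}
Op 6: register job_B */2 -> active={job_B:*/2, job_D:*/14, job_E:*/15}
Op 7: unregister job_B -> active={job_D:*/14, job_E:*/15}
Op 8: register job_E */17 -> active={job_D:*/14, job_E:*/17}
Op 9: register job_F */6 -> active={job_D:*/14, job_E:*/17, job_F:*/6}
Op 10: register job_A */9 -> active={job_A:*/9, job_D:*/14, job_E:*/17, job_F:*/6}
Op 11: register job_E */19 -> active={job_A:*/9, job_D:*/14, job_E:*/19, job_F:*/6}
  job_A: interval 9, next fire after T=127 is 135
  job_D: interval 14, next fire after T=127 is 140
  job_E: interval 19, next fire after T=127 is 133
  job_F: interval 6, next fire after T=127 is 132
Earliest fire time = 132 (job job_F)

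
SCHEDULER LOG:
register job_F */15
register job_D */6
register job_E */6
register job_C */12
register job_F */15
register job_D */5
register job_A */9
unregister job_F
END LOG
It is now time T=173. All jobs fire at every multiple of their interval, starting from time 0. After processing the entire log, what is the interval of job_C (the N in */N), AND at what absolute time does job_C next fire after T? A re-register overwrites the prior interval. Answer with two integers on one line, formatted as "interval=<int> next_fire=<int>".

Op 1: register job_F */15 -> active={job_F:*/15}
Op 2: register job_D */6 -> active={job_D:*/6, job_F:*/15}
Op 3: register job_E */6 -> active={job_D:*/6, job_E:*/6, job_F:*/15}
Op 4: register job_C */12 -> active={job_C:*/12, job_D:*/6, job_E:*/6, job_F:*/15}
Op 5: register job_F */15 -> active={job_C:*/12, job_D:*/6, job_E:*/6, job_F:*/15}
Op 6: register job_D */5 -> active={job_C:*/12, job_D:*/5, job_E:*/6, job_F:*/15}
Op 7: register job_A */9 -> active={job_A:*/9, job_C:*/12, job_D:*/5, job_E:*/6, job_F:*/15}
Op 8: unregister job_F -> active={job_A:*/9, job_C:*/12, job_D:*/5, job_E:*/6}
Final interval of job_C = 12
Next fire of job_C after T=173: (173//12+1)*12 = 180

Answer: interval=12 next_fire=180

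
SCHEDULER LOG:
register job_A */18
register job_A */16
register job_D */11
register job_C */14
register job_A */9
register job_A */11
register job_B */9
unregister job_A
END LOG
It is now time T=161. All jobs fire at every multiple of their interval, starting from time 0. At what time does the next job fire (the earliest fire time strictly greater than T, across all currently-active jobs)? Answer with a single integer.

Answer: 162

Derivation:
Op 1: register job_A */18 -> active={job_A:*/18}
Op 2: register job_A */16 -> active={job_A:*/16}
Op 3: register job_D */11 -> active={job_A:*/16, job_D:*/11}
Op 4: register job_C */14 -> active={job_A:*/16, job_C:*/14, job_D:*/11}
Op 5: register job_A */9 -> active={job_A:*/9, job_C:*/14, job_D:*/11}
Op 6: register job_A */11 -> active={job_A:*/11, job_C:*/14, job_D:*/11}
Op 7: register job_B */9 -> active={job_A:*/11, job_B:*/9, job_C:*/14, job_D:*/11}
Op 8: unregister job_A -> active={job_B:*/9, job_C:*/14, job_D:*/11}
  job_B: interval 9, next fire after T=161 is 162
  job_C: interval 14, next fire after T=161 is 168
  job_D: interval 11, next fire after T=161 is 165
Earliest fire time = 162 (job job_B)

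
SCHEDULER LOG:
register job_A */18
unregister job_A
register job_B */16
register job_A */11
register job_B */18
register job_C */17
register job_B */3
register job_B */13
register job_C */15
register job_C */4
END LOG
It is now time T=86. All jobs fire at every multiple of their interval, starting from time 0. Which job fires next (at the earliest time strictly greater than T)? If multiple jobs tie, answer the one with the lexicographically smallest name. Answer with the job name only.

Op 1: register job_A */18 -> active={job_A:*/18}
Op 2: unregister job_A -> active={}
Op 3: register job_B */16 -> active={job_B:*/16}
Op 4: register job_A */11 -> active={job_A:*/11, job_B:*/16}
Op 5: register job_B */18 -> active={job_A:*/11, job_B:*/18}
Op 6: register job_C */17 -> active={job_A:*/11, job_B:*/18, job_C:*/17}
Op 7: register job_B */3 -> active={job_A:*/11, job_B:*/3, job_C:*/17}
Op 8: register job_B */13 -> active={job_A:*/11, job_B:*/13, job_C:*/17}
Op 9: register job_C */15 -> active={job_A:*/11, job_B:*/13, job_C:*/15}
Op 10: register job_C */4 -> active={job_A:*/11, job_B:*/13, job_C:*/4}
  job_A: interval 11, next fire after T=86 is 88
  job_B: interval 13, next fire after T=86 is 91
  job_C: interval 4, next fire after T=86 is 88
Earliest = 88, winner (lex tiebreak) = job_A

Answer: job_A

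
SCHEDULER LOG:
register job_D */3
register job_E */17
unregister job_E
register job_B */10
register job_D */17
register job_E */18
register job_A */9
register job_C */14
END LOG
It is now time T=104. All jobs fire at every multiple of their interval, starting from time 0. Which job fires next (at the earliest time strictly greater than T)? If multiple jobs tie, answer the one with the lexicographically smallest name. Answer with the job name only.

Answer: job_A

Derivation:
Op 1: register job_D */3 -> active={job_D:*/3}
Op 2: register job_E */17 -> active={job_D:*/3, job_E:*/17}
Op 3: unregister job_E -> active={job_D:*/3}
Op 4: register job_B */10 -> active={job_B:*/10, job_D:*/3}
Op 5: register job_D */17 -> active={job_B:*/10, job_D:*/17}
Op 6: register job_E */18 -> active={job_B:*/10, job_D:*/17, job_E:*/18}
Op 7: register job_A */9 -> active={job_A:*/9, job_B:*/10, job_D:*/17, job_E:*/18}
Op 8: register job_C */14 -> active={job_A:*/9, job_B:*/10, job_C:*/14, job_D:*/17, job_E:*/18}
  job_A: interval 9, next fire after T=104 is 108
  job_B: interval 10, next fire after T=104 is 110
  job_C: interval 14, next fire after T=104 is 112
  job_D: interval 17, next fire after T=104 is 119
  job_E: interval 18, next fire after T=104 is 108
Earliest = 108, winner (lex tiebreak) = job_A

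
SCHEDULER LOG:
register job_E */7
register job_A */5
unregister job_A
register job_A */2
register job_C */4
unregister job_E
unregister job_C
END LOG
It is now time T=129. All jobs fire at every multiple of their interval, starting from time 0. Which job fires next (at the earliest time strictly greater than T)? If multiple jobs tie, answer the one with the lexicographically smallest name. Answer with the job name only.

Op 1: register job_E */7 -> active={job_E:*/7}
Op 2: register job_A */5 -> active={job_A:*/5, job_E:*/7}
Op 3: unregister job_A -> active={job_E:*/7}
Op 4: register job_A */2 -> active={job_A:*/2, job_E:*/7}
Op 5: register job_C */4 -> active={job_A:*/2, job_C:*/4, job_E:*/7}
Op 6: unregister job_E -> active={job_A:*/2, job_C:*/4}
Op 7: unregister job_C -> active={job_A:*/2}
  job_A: interval 2, next fire after T=129 is 130
Earliest = 130, winner (lex tiebreak) = job_A

Answer: job_A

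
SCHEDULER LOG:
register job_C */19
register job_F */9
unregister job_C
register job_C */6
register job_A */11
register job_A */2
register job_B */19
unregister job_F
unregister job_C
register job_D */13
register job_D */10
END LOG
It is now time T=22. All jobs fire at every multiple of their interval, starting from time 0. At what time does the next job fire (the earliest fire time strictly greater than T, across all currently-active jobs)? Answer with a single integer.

Op 1: register job_C */19 -> active={job_C:*/19}
Op 2: register job_F */9 -> active={job_C:*/19, job_F:*/9}
Op 3: unregister job_C -> active={job_F:*/9}
Op 4: register job_C */6 -> active={job_C:*/6, job_F:*/9}
Op 5: register job_A */11 -> active={job_A:*/11, job_C:*/6, job_F:*/9}
Op 6: register job_A */2 -> active={job_A:*/2, job_C:*/6, job_F:*/9}
Op 7: register job_B */19 -> active={job_A:*/2, job_B:*/19, job_C:*/6, job_F:*/9}
Op 8: unregister job_F -> active={job_A:*/2, job_B:*/19, job_C:*/6}
Op 9: unregister job_C -> active={job_A:*/2, job_B:*/19}
Op 10: register job_D */13 -> active={job_A:*/2, job_B:*/19, job_D:*/13}
Op 11: register job_D */10 -> active={job_A:*/2, job_B:*/19, job_D:*/10}
  job_A: interval 2, next fire after T=22 is 24
  job_B: interval 19, next fire after T=22 is 38
  job_D: interval 10, next fire after T=22 is 30
Earliest fire time = 24 (job job_A)

Answer: 24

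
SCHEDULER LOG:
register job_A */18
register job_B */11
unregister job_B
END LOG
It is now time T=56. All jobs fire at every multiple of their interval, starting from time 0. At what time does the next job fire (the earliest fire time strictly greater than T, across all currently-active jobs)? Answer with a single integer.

Answer: 72

Derivation:
Op 1: register job_A */18 -> active={job_A:*/18}
Op 2: register job_B */11 -> active={job_A:*/18, job_B:*/11}
Op 3: unregister job_B -> active={job_A:*/18}
  job_A: interval 18, next fire after T=56 is 72
Earliest fire time = 72 (job job_A)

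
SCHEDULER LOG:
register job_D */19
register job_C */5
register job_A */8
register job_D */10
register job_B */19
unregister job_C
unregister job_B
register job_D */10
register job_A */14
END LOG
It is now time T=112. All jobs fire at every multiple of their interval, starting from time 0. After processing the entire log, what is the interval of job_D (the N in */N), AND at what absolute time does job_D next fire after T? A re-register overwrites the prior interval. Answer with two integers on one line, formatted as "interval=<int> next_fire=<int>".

Op 1: register job_D */19 -> active={job_D:*/19}
Op 2: register job_C */5 -> active={job_C:*/5, job_D:*/19}
Op 3: register job_A */8 -> active={job_A:*/8, job_C:*/5, job_D:*/19}
Op 4: register job_D */10 -> active={job_A:*/8, job_C:*/5, job_D:*/10}
Op 5: register job_B */19 -> active={job_A:*/8, job_B:*/19, job_C:*/5, job_D:*/10}
Op 6: unregister job_C -> active={job_A:*/8, job_B:*/19, job_D:*/10}
Op 7: unregister job_B -> active={job_A:*/8, job_D:*/10}
Op 8: register job_D */10 -> active={job_A:*/8, job_D:*/10}
Op 9: register job_A */14 -> active={job_A:*/14, job_D:*/10}
Final interval of job_D = 10
Next fire of job_D after T=112: (112//10+1)*10 = 120

Answer: interval=10 next_fire=120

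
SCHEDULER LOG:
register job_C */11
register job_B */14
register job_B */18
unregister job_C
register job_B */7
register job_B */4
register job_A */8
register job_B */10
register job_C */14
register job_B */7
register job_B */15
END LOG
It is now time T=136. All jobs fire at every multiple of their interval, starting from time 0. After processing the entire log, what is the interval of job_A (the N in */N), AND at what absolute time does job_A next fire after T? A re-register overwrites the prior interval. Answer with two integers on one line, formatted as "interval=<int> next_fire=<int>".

Op 1: register job_C */11 -> active={job_C:*/11}
Op 2: register job_B */14 -> active={job_B:*/14, job_C:*/11}
Op 3: register job_B */18 -> active={job_B:*/18, job_C:*/11}
Op 4: unregister job_C -> active={job_B:*/18}
Op 5: register job_B */7 -> active={job_B:*/7}
Op 6: register job_B */4 -> active={job_B:*/4}
Op 7: register job_A */8 -> active={job_A:*/8, job_B:*/4}
Op 8: register job_B */10 -> active={job_A:*/8, job_B:*/10}
Op 9: register job_C */14 -> active={job_A:*/8, job_B:*/10, job_C:*/14}
Op 10: register job_B */7 -> active={job_A:*/8, job_B:*/7, job_C:*/14}
Op 11: register job_B */15 -> active={job_A:*/8, job_B:*/15, job_C:*/14}
Final interval of job_A = 8
Next fire of job_A after T=136: (136//8+1)*8 = 144

Answer: interval=8 next_fire=144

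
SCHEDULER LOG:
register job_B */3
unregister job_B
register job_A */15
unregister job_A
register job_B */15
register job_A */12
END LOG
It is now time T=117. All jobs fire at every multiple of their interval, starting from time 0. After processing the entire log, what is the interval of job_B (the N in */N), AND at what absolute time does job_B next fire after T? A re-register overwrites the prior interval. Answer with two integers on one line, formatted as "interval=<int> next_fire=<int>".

Op 1: register job_B */3 -> active={job_B:*/3}
Op 2: unregister job_B -> active={}
Op 3: register job_A */15 -> active={job_A:*/15}
Op 4: unregister job_A -> active={}
Op 5: register job_B */15 -> active={job_B:*/15}
Op 6: register job_A */12 -> active={job_A:*/12, job_B:*/15}
Final interval of job_B = 15
Next fire of job_B after T=117: (117//15+1)*15 = 120

Answer: interval=15 next_fire=120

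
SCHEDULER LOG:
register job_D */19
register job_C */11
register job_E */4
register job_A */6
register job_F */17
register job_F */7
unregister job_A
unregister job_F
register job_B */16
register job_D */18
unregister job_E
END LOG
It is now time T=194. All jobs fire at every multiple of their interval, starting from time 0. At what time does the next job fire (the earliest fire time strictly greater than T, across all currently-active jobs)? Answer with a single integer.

Answer: 198

Derivation:
Op 1: register job_D */19 -> active={job_D:*/19}
Op 2: register job_C */11 -> active={job_C:*/11, job_D:*/19}
Op 3: register job_E */4 -> active={job_C:*/11, job_D:*/19, job_E:*/4}
Op 4: register job_A */6 -> active={job_A:*/6, job_C:*/11, job_D:*/19, job_E:*/4}
Op 5: register job_F */17 -> active={job_A:*/6, job_C:*/11, job_D:*/19, job_E:*/4, job_F:*/17}
Op 6: register job_F */7 -> active={job_A:*/6, job_C:*/11, job_D:*/19, job_E:*/4, job_F:*/7}
Op 7: unregister job_A -> active={job_C:*/11, job_D:*/19, job_E:*/4, job_F:*/7}
Op 8: unregister job_F -> active={job_C:*/11, job_D:*/19, job_E:*/4}
Op 9: register job_B */16 -> active={job_B:*/16, job_C:*/11, job_D:*/19, job_E:*/4}
Op 10: register job_D */18 -> active={job_B:*/16, job_C:*/11, job_D:*/18, job_E:*/4}
Op 11: unregister job_E -> active={job_B:*/16, job_C:*/11, job_D:*/18}
  job_B: interval 16, next fire after T=194 is 208
  job_C: interval 11, next fire after T=194 is 198
  job_D: interval 18, next fire after T=194 is 198
Earliest fire time = 198 (job job_C)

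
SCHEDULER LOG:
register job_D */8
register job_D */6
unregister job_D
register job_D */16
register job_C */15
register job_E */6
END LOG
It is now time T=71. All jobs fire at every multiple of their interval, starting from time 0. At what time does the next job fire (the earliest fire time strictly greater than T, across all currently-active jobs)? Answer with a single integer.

Answer: 72

Derivation:
Op 1: register job_D */8 -> active={job_D:*/8}
Op 2: register job_D */6 -> active={job_D:*/6}
Op 3: unregister job_D -> active={}
Op 4: register job_D */16 -> active={job_D:*/16}
Op 5: register job_C */15 -> active={job_C:*/15, job_D:*/16}
Op 6: register job_E */6 -> active={job_C:*/15, job_D:*/16, job_E:*/6}
  job_C: interval 15, next fire after T=71 is 75
  job_D: interval 16, next fire after T=71 is 80
  job_E: interval 6, next fire after T=71 is 72
Earliest fire time = 72 (job job_E)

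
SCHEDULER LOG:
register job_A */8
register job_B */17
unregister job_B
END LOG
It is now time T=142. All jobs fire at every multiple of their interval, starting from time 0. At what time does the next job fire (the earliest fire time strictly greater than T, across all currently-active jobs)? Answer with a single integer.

Op 1: register job_A */8 -> active={job_A:*/8}
Op 2: register job_B */17 -> active={job_A:*/8, job_B:*/17}
Op 3: unregister job_B -> active={job_A:*/8}
  job_A: interval 8, next fire after T=142 is 144
Earliest fire time = 144 (job job_A)

Answer: 144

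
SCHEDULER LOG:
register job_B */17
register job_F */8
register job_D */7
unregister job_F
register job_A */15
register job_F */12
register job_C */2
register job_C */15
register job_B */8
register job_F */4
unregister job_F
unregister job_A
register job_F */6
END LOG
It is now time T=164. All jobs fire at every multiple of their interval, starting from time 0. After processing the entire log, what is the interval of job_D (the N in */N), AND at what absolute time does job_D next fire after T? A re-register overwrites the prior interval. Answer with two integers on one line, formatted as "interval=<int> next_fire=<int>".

Answer: interval=7 next_fire=168

Derivation:
Op 1: register job_B */17 -> active={job_B:*/17}
Op 2: register job_F */8 -> active={job_B:*/17, job_F:*/8}
Op 3: register job_D */7 -> active={job_B:*/17, job_D:*/7, job_F:*/8}
Op 4: unregister job_F -> active={job_B:*/17, job_D:*/7}
Op 5: register job_A */15 -> active={job_A:*/15, job_B:*/17, job_D:*/7}
Op 6: register job_F */12 -> active={job_A:*/15, job_B:*/17, job_D:*/7, job_F:*/12}
Op 7: register job_C */2 -> active={job_A:*/15, job_B:*/17, job_C:*/2, job_D:*/7, job_F:*/12}
Op 8: register job_C */15 -> active={job_A:*/15, job_B:*/17, job_C:*/15, job_D:*/7, job_F:*/12}
Op 9: register job_B */8 -> active={job_A:*/15, job_B:*/8, job_C:*/15, job_D:*/7, job_F:*/12}
Op 10: register job_F */4 -> active={job_A:*/15, job_B:*/8, job_C:*/15, job_D:*/7, job_F:*/4}
Op 11: unregister job_F -> active={job_A:*/15, job_B:*/8, job_C:*/15, job_D:*/7}
Op 12: unregister job_A -> active={job_B:*/8, job_C:*/15, job_D:*/7}
Op 13: register job_F */6 -> active={job_B:*/8, job_C:*/15, job_D:*/7, job_F:*/6}
Final interval of job_D = 7
Next fire of job_D after T=164: (164//7+1)*7 = 168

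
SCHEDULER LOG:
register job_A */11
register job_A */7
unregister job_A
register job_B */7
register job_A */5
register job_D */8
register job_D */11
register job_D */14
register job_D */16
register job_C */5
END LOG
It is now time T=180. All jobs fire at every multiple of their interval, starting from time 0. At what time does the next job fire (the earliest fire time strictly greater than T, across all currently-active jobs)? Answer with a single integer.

Answer: 182

Derivation:
Op 1: register job_A */11 -> active={job_A:*/11}
Op 2: register job_A */7 -> active={job_A:*/7}
Op 3: unregister job_A -> active={}
Op 4: register job_B */7 -> active={job_B:*/7}
Op 5: register job_A */5 -> active={job_A:*/5, job_B:*/7}
Op 6: register job_D */8 -> active={job_A:*/5, job_B:*/7, job_D:*/8}
Op 7: register job_D */11 -> active={job_A:*/5, job_B:*/7, job_D:*/11}
Op 8: register job_D */14 -> active={job_A:*/5, job_B:*/7, job_D:*/14}
Op 9: register job_D */16 -> active={job_A:*/5, job_B:*/7, job_D:*/16}
Op 10: register job_C */5 -> active={job_A:*/5, job_B:*/7, job_C:*/5, job_D:*/16}
  job_A: interval 5, next fire after T=180 is 185
  job_B: interval 7, next fire after T=180 is 182
  job_C: interval 5, next fire after T=180 is 185
  job_D: interval 16, next fire after T=180 is 192
Earliest fire time = 182 (job job_B)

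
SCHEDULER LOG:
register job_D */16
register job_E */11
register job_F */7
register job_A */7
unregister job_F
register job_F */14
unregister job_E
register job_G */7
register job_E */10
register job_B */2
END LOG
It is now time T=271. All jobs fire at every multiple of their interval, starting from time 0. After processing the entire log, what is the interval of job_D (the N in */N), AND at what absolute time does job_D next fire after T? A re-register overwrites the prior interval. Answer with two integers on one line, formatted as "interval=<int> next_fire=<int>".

Answer: interval=16 next_fire=272

Derivation:
Op 1: register job_D */16 -> active={job_D:*/16}
Op 2: register job_E */11 -> active={job_D:*/16, job_E:*/11}
Op 3: register job_F */7 -> active={job_D:*/16, job_E:*/11, job_F:*/7}
Op 4: register job_A */7 -> active={job_A:*/7, job_D:*/16, job_E:*/11, job_F:*/7}
Op 5: unregister job_F -> active={job_A:*/7, job_D:*/16, job_E:*/11}
Op 6: register job_F */14 -> active={job_A:*/7, job_D:*/16, job_E:*/11, job_F:*/14}
Op 7: unregister job_E -> active={job_A:*/7, job_D:*/16, job_F:*/14}
Op 8: register job_G */7 -> active={job_A:*/7, job_D:*/16, job_F:*/14, job_G:*/7}
Op 9: register job_E */10 -> active={job_A:*/7, job_D:*/16, job_E:*/10, job_F:*/14, job_G:*/7}
Op 10: register job_B */2 -> active={job_A:*/7, job_B:*/2, job_D:*/16, job_E:*/10, job_F:*/14, job_G:*/7}
Final interval of job_D = 16
Next fire of job_D after T=271: (271//16+1)*16 = 272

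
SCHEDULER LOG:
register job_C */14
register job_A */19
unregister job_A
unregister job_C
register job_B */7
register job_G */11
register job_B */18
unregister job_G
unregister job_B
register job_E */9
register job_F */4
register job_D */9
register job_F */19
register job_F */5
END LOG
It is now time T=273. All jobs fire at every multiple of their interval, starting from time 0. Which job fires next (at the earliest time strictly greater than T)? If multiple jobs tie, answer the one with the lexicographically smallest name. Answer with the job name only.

Answer: job_F

Derivation:
Op 1: register job_C */14 -> active={job_C:*/14}
Op 2: register job_A */19 -> active={job_A:*/19, job_C:*/14}
Op 3: unregister job_A -> active={job_C:*/14}
Op 4: unregister job_C -> active={}
Op 5: register job_B */7 -> active={job_B:*/7}
Op 6: register job_G */11 -> active={job_B:*/7, job_G:*/11}
Op 7: register job_B */18 -> active={job_B:*/18, job_G:*/11}
Op 8: unregister job_G -> active={job_B:*/18}
Op 9: unregister job_B -> active={}
Op 10: register job_E */9 -> active={job_E:*/9}
Op 11: register job_F */4 -> active={job_E:*/9, job_F:*/4}
Op 12: register job_D */9 -> active={job_D:*/9, job_E:*/9, job_F:*/4}
Op 13: register job_F */19 -> active={job_D:*/9, job_E:*/9, job_F:*/19}
Op 14: register job_F */5 -> active={job_D:*/9, job_E:*/9, job_F:*/5}
  job_D: interval 9, next fire after T=273 is 279
  job_E: interval 9, next fire after T=273 is 279
  job_F: interval 5, next fire after T=273 is 275
Earliest = 275, winner (lex tiebreak) = job_F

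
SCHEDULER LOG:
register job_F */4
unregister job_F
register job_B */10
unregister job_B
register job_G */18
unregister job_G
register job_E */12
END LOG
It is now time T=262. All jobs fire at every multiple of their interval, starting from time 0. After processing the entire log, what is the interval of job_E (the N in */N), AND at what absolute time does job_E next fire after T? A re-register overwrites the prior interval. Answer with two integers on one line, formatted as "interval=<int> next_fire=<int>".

Op 1: register job_F */4 -> active={job_F:*/4}
Op 2: unregister job_F -> active={}
Op 3: register job_B */10 -> active={job_B:*/10}
Op 4: unregister job_B -> active={}
Op 5: register job_G */18 -> active={job_G:*/18}
Op 6: unregister job_G -> active={}
Op 7: register job_E */12 -> active={job_E:*/12}
Final interval of job_E = 12
Next fire of job_E after T=262: (262//12+1)*12 = 264

Answer: interval=12 next_fire=264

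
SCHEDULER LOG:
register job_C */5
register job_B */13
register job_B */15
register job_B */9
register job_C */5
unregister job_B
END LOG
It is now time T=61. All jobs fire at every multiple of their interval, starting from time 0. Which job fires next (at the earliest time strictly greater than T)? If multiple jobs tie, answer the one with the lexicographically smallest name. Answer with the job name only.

Op 1: register job_C */5 -> active={job_C:*/5}
Op 2: register job_B */13 -> active={job_B:*/13, job_C:*/5}
Op 3: register job_B */15 -> active={job_B:*/15, job_C:*/5}
Op 4: register job_B */9 -> active={job_B:*/9, job_C:*/5}
Op 5: register job_C */5 -> active={job_B:*/9, job_C:*/5}
Op 6: unregister job_B -> active={job_C:*/5}
  job_C: interval 5, next fire after T=61 is 65
Earliest = 65, winner (lex tiebreak) = job_C

Answer: job_C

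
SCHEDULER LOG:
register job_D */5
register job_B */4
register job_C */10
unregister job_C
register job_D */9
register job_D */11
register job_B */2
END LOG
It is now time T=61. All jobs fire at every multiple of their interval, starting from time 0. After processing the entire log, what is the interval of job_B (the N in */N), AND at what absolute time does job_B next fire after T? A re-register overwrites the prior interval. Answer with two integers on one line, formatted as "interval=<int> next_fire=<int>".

Op 1: register job_D */5 -> active={job_D:*/5}
Op 2: register job_B */4 -> active={job_B:*/4, job_D:*/5}
Op 3: register job_C */10 -> active={job_B:*/4, job_C:*/10, job_D:*/5}
Op 4: unregister job_C -> active={job_B:*/4, job_D:*/5}
Op 5: register job_D */9 -> active={job_B:*/4, job_D:*/9}
Op 6: register job_D */11 -> active={job_B:*/4, job_D:*/11}
Op 7: register job_B */2 -> active={job_B:*/2, job_D:*/11}
Final interval of job_B = 2
Next fire of job_B after T=61: (61//2+1)*2 = 62

Answer: interval=2 next_fire=62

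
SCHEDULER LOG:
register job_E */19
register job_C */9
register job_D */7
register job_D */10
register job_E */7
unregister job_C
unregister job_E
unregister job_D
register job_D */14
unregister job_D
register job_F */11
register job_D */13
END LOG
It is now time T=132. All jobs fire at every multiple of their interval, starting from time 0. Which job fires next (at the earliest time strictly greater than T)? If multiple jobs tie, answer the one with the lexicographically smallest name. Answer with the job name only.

Op 1: register job_E */19 -> active={job_E:*/19}
Op 2: register job_C */9 -> active={job_C:*/9, job_E:*/19}
Op 3: register job_D */7 -> active={job_C:*/9, job_D:*/7, job_E:*/19}
Op 4: register job_D */10 -> active={job_C:*/9, job_D:*/10, job_E:*/19}
Op 5: register job_E */7 -> active={job_C:*/9, job_D:*/10, job_E:*/7}
Op 6: unregister job_C -> active={job_D:*/10, job_E:*/7}
Op 7: unregister job_E -> active={job_D:*/10}
Op 8: unregister job_D -> active={}
Op 9: register job_D */14 -> active={job_D:*/14}
Op 10: unregister job_D -> active={}
Op 11: register job_F */11 -> active={job_F:*/11}
Op 12: register job_D */13 -> active={job_D:*/13, job_F:*/11}
  job_D: interval 13, next fire after T=132 is 143
  job_F: interval 11, next fire after T=132 is 143
Earliest = 143, winner (lex tiebreak) = job_D

Answer: job_D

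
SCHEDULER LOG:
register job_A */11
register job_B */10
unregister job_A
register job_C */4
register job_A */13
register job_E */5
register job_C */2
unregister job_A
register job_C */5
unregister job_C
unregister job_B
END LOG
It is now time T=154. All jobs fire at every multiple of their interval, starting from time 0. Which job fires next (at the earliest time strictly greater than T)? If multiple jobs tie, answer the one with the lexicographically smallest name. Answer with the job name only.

Op 1: register job_A */11 -> active={job_A:*/11}
Op 2: register job_B */10 -> active={job_A:*/11, job_B:*/10}
Op 3: unregister job_A -> active={job_B:*/10}
Op 4: register job_C */4 -> active={job_B:*/10, job_C:*/4}
Op 5: register job_A */13 -> active={job_A:*/13, job_B:*/10, job_C:*/4}
Op 6: register job_E */5 -> active={job_A:*/13, job_B:*/10, job_C:*/4, job_E:*/5}
Op 7: register job_C */2 -> active={job_A:*/13, job_B:*/10, job_C:*/2, job_E:*/5}
Op 8: unregister job_A -> active={job_B:*/10, job_C:*/2, job_E:*/5}
Op 9: register job_C */5 -> active={job_B:*/10, job_C:*/5, job_E:*/5}
Op 10: unregister job_C -> active={job_B:*/10, job_E:*/5}
Op 11: unregister job_B -> active={job_E:*/5}
  job_E: interval 5, next fire after T=154 is 155
Earliest = 155, winner (lex tiebreak) = job_E

Answer: job_E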